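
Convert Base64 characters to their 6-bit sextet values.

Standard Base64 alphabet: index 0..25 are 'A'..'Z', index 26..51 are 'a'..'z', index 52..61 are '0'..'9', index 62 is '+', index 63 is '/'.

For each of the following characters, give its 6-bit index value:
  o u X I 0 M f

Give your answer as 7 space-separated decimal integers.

Answer: 40 46 23 8 52 12 31

Derivation:
'o': a..z range, 26 + ord('o') − ord('a') = 40
'u': a..z range, 26 + ord('u') − ord('a') = 46
'X': A..Z range, ord('X') − ord('A') = 23
'I': A..Z range, ord('I') − ord('A') = 8
'0': 0..9 range, 52 + ord('0') − ord('0') = 52
'M': A..Z range, ord('M') − ord('A') = 12
'f': a..z range, 26 + ord('f') − ord('a') = 31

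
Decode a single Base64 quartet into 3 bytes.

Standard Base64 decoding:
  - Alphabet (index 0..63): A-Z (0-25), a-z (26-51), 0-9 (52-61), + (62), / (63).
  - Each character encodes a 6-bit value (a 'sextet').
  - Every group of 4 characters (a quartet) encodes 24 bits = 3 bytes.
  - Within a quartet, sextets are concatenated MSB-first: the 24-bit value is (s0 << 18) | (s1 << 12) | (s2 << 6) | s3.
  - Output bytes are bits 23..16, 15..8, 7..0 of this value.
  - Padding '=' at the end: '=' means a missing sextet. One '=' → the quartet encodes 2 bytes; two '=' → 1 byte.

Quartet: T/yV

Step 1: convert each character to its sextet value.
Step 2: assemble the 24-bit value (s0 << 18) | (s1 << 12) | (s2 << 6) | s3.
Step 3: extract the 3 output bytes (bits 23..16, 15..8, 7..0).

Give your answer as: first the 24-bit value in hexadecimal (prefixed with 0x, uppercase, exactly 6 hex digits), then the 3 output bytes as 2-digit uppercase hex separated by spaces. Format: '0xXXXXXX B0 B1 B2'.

Sextets: T=19, /=63, y=50, V=21
24-bit: (19<<18) | (63<<12) | (50<<6) | 21
      = 0x4C0000 | 0x03F000 | 0x000C80 | 0x000015
      = 0x4FFC95
Bytes: (v>>16)&0xFF=4F, (v>>8)&0xFF=FC, v&0xFF=95

Answer: 0x4FFC95 4F FC 95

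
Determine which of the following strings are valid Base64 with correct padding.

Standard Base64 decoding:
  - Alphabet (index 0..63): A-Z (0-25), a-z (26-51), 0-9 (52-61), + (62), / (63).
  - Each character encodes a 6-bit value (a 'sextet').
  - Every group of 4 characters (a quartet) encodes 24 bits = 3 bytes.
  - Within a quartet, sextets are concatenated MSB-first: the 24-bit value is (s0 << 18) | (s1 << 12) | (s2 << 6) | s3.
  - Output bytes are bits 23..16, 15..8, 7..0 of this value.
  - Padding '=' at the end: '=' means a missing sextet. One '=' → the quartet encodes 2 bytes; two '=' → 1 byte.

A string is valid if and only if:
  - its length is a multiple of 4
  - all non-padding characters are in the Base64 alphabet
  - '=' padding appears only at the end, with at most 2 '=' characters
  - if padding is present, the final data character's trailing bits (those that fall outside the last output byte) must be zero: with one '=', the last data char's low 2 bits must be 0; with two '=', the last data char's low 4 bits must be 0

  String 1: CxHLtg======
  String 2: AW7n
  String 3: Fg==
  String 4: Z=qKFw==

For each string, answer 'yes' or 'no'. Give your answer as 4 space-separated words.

Answer: no yes yes no

Derivation:
String 1: 'CxHLtg======' → invalid (6 pad chars (max 2))
String 2: 'AW7n' → valid
String 3: 'Fg==' → valid
String 4: 'Z=qKFw==' → invalid (bad char(s): ['=']; '=' in middle)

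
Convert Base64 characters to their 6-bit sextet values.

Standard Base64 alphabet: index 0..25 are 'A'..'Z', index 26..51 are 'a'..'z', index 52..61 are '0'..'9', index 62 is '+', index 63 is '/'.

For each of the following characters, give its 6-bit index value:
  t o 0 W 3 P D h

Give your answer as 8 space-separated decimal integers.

Answer: 45 40 52 22 55 15 3 33

Derivation:
't': a..z range, 26 + ord('t') − ord('a') = 45
'o': a..z range, 26 + ord('o') − ord('a') = 40
'0': 0..9 range, 52 + ord('0') − ord('0') = 52
'W': A..Z range, ord('W') − ord('A') = 22
'3': 0..9 range, 52 + ord('3') − ord('0') = 55
'P': A..Z range, ord('P') − ord('A') = 15
'D': A..Z range, ord('D') − ord('A') = 3
'h': a..z range, 26 + ord('h') − ord('a') = 33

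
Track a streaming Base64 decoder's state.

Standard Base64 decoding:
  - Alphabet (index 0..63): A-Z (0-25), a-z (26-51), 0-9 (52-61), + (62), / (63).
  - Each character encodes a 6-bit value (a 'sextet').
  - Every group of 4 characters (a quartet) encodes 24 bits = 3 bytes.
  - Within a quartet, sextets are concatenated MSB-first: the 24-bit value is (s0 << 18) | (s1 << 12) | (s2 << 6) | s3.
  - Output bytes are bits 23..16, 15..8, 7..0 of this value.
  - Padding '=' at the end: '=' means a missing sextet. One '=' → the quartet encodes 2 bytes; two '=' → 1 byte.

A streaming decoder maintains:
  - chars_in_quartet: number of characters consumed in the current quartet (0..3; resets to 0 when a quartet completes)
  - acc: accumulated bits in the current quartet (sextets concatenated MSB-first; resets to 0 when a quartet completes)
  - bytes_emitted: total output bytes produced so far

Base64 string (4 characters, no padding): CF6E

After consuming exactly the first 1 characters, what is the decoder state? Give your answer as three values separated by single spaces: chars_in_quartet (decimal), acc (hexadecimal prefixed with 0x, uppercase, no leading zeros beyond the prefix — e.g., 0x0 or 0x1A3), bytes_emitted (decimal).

After char 0 ('C'=2): chars_in_quartet=1 acc=0x2 bytes_emitted=0

Answer: 1 0x2 0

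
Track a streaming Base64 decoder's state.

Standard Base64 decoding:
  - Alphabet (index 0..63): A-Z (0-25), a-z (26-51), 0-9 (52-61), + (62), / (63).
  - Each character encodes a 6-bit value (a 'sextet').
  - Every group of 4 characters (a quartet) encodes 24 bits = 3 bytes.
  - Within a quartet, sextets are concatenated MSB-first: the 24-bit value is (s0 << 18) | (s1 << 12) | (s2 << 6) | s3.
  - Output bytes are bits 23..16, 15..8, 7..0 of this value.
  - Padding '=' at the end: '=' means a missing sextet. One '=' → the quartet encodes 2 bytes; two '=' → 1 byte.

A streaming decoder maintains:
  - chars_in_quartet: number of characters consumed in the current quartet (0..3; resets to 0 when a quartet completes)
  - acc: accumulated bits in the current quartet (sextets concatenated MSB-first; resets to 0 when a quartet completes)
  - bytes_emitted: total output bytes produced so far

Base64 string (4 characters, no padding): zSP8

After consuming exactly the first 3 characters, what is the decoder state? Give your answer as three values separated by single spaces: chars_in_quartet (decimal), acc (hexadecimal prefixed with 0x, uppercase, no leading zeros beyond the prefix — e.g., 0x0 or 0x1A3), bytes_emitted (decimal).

Answer: 3 0x3348F 0

Derivation:
After char 0 ('z'=51): chars_in_quartet=1 acc=0x33 bytes_emitted=0
After char 1 ('S'=18): chars_in_quartet=2 acc=0xCD2 bytes_emitted=0
After char 2 ('P'=15): chars_in_quartet=3 acc=0x3348F bytes_emitted=0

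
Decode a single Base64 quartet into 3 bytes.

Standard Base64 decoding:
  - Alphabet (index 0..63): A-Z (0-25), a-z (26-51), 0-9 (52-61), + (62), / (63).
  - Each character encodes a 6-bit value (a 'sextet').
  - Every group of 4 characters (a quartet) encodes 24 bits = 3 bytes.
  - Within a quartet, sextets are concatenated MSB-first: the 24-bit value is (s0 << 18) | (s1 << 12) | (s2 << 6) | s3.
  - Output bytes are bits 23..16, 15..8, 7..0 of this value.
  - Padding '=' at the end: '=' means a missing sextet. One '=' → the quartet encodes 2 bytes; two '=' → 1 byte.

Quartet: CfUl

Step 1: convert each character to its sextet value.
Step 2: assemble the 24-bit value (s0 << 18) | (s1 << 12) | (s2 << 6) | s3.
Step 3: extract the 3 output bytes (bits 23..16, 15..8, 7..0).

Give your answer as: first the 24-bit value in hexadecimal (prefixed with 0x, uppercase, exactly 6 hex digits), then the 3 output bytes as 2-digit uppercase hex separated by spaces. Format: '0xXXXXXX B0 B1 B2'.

Sextets: C=2, f=31, U=20, l=37
24-bit: (2<<18) | (31<<12) | (20<<6) | 37
      = 0x080000 | 0x01F000 | 0x000500 | 0x000025
      = 0x09F525
Bytes: (v>>16)&0xFF=09, (v>>8)&0xFF=F5, v&0xFF=25

Answer: 0x09F525 09 F5 25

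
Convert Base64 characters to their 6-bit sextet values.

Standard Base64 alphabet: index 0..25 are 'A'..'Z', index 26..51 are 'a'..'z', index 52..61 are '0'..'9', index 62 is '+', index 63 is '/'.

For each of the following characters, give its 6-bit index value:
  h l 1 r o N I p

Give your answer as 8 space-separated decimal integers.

Answer: 33 37 53 43 40 13 8 41

Derivation:
'h': a..z range, 26 + ord('h') − ord('a') = 33
'l': a..z range, 26 + ord('l') − ord('a') = 37
'1': 0..9 range, 52 + ord('1') − ord('0') = 53
'r': a..z range, 26 + ord('r') − ord('a') = 43
'o': a..z range, 26 + ord('o') − ord('a') = 40
'N': A..Z range, ord('N') − ord('A') = 13
'I': A..Z range, ord('I') − ord('A') = 8
'p': a..z range, 26 + ord('p') − ord('a') = 41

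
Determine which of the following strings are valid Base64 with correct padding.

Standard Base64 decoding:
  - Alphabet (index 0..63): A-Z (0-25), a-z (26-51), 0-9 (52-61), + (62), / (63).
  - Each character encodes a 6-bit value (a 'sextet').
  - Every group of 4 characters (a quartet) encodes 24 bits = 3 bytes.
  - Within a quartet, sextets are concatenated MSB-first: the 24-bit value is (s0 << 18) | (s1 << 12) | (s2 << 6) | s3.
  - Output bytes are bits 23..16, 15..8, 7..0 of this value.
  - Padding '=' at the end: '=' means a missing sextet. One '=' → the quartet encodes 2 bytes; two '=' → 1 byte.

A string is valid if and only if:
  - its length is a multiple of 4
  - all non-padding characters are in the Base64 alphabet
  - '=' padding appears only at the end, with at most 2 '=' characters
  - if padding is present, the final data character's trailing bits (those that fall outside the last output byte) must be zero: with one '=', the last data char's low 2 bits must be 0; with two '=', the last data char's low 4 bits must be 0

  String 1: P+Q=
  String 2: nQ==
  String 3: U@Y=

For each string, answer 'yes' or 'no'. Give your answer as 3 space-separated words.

Answer: yes yes no

Derivation:
String 1: 'P+Q=' → valid
String 2: 'nQ==' → valid
String 3: 'U@Y=' → invalid (bad char(s): ['@'])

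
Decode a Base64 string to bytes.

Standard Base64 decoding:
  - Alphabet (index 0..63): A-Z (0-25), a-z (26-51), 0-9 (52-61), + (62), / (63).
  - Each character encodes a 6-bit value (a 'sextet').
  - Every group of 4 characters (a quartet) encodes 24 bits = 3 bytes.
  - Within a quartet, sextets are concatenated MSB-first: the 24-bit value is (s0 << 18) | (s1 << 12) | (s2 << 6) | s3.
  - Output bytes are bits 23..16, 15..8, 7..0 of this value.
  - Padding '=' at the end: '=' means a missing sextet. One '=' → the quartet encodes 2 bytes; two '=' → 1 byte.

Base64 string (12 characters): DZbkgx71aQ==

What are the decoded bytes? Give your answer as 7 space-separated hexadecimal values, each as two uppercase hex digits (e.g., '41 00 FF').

After char 0 ('D'=3): chars_in_quartet=1 acc=0x3 bytes_emitted=0
After char 1 ('Z'=25): chars_in_quartet=2 acc=0xD9 bytes_emitted=0
After char 2 ('b'=27): chars_in_quartet=3 acc=0x365B bytes_emitted=0
After char 3 ('k'=36): chars_in_quartet=4 acc=0xD96E4 -> emit 0D 96 E4, reset; bytes_emitted=3
After char 4 ('g'=32): chars_in_quartet=1 acc=0x20 bytes_emitted=3
After char 5 ('x'=49): chars_in_quartet=2 acc=0x831 bytes_emitted=3
After char 6 ('7'=59): chars_in_quartet=3 acc=0x20C7B bytes_emitted=3
After char 7 ('1'=53): chars_in_quartet=4 acc=0x831EF5 -> emit 83 1E F5, reset; bytes_emitted=6
After char 8 ('a'=26): chars_in_quartet=1 acc=0x1A bytes_emitted=6
After char 9 ('Q'=16): chars_in_quartet=2 acc=0x690 bytes_emitted=6
Padding '==': partial quartet acc=0x690 -> emit 69; bytes_emitted=7

Answer: 0D 96 E4 83 1E F5 69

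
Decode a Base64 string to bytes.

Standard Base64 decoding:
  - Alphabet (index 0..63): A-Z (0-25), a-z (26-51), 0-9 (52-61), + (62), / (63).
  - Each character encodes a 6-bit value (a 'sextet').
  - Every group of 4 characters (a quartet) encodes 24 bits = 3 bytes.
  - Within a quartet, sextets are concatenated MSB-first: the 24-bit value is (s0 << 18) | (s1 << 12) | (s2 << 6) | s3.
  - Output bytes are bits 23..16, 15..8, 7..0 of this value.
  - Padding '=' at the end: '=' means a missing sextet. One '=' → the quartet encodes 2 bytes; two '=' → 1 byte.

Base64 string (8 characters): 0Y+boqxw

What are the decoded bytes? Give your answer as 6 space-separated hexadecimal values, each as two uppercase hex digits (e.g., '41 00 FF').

Answer: D1 8F 9B A2 AC 70

Derivation:
After char 0 ('0'=52): chars_in_quartet=1 acc=0x34 bytes_emitted=0
After char 1 ('Y'=24): chars_in_quartet=2 acc=0xD18 bytes_emitted=0
After char 2 ('+'=62): chars_in_quartet=3 acc=0x3463E bytes_emitted=0
After char 3 ('b'=27): chars_in_quartet=4 acc=0xD18F9B -> emit D1 8F 9B, reset; bytes_emitted=3
After char 4 ('o'=40): chars_in_quartet=1 acc=0x28 bytes_emitted=3
After char 5 ('q'=42): chars_in_quartet=2 acc=0xA2A bytes_emitted=3
After char 6 ('x'=49): chars_in_quartet=3 acc=0x28AB1 bytes_emitted=3
After char 7 ('w'=48): chars_in_quartet=4 acc=0xA2AC70 -> emit A2 AC 70, reset; bytes_emitted=6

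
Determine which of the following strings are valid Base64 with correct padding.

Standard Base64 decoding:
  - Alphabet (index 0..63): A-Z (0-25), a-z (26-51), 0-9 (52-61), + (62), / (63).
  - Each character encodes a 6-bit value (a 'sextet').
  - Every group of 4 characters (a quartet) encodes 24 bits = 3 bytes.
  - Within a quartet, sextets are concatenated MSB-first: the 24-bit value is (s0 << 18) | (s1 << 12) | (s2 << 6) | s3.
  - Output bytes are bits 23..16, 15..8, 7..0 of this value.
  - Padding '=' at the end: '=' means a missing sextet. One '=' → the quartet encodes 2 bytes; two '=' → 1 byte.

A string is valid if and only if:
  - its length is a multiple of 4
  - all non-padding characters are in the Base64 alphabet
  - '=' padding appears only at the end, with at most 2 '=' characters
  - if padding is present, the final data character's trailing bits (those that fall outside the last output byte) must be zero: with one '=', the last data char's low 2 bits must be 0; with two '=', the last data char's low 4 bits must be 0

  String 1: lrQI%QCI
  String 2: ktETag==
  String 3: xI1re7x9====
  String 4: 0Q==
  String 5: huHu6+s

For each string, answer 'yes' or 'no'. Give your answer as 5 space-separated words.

String 1: 'lrQI%QCI' → invalid (bad char(s): ['%'])
String 2: 'ktETag==' → valid
String 3: 'xI1re7x9====' → invalid (4 pad chars (max 2))
String 4: '0Q==' → valid
String 5: 'huHu6+s' → invalid (len=7 not mult of 4)

Answer: no yes no yes no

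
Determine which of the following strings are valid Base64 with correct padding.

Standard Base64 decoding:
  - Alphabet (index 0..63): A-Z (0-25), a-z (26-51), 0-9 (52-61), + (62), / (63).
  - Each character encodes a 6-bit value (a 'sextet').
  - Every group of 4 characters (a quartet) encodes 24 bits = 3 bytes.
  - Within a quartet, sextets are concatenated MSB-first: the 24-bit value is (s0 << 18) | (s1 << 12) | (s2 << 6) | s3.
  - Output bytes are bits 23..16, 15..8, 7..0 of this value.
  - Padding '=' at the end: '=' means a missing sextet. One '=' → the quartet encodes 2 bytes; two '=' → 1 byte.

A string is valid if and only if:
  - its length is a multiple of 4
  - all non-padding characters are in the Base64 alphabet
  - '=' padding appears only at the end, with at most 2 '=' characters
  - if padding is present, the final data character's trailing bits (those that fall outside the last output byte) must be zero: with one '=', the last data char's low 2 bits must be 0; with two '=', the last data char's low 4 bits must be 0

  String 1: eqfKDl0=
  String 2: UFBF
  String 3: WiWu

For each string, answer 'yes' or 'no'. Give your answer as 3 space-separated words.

String 1: 'eqfKDl0=' → valid
String 2: 'UFBF' → valid
String 3: 'WiWu' → valid

Answer: yes yes yes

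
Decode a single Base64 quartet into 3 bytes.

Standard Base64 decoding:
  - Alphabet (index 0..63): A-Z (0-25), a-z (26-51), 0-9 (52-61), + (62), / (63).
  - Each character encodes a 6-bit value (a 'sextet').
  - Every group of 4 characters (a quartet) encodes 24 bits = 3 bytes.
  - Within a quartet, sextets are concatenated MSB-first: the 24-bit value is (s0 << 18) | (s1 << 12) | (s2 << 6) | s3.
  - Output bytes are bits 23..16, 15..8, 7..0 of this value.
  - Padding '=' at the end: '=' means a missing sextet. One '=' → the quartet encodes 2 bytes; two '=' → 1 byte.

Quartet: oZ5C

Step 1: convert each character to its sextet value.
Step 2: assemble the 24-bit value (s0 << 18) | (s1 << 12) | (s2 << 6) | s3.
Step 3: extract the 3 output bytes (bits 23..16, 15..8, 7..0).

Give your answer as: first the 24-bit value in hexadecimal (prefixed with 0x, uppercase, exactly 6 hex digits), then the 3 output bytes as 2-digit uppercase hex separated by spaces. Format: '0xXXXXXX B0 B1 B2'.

Sextets: o=40, Z=25, 5=57, C=2
24-bit: (40<<18) | (25<<12) | (57<<6) | 2
      = 0xA00000 | 0x019000 | 0x000E40 | 0x000002
      = 0xA19E42
Bytes: (v>>16)&0xFF=A1, (v>>8)&0xFF=9E, v&0xFF=42

Answer: 0xA19E42 A1 9E 42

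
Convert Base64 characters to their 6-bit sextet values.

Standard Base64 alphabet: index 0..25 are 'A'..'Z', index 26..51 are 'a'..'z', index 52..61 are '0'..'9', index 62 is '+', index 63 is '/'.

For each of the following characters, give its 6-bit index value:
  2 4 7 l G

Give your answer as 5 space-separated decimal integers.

Answer: 54 56 59 37 6

Derivation:
'2': 0..9 range, 52 + ord('2') − ord('0') = 54
'4': 0..9 range, 52 + ord('4') − ord('0') = 56
'7': 0..9 range, 52 + ord('7') − ord('0') = 59
'l': a..z range, 26 + ord('l') − ord('a') = 37
'G': A..Z range, ord('G') − ord('A') = 6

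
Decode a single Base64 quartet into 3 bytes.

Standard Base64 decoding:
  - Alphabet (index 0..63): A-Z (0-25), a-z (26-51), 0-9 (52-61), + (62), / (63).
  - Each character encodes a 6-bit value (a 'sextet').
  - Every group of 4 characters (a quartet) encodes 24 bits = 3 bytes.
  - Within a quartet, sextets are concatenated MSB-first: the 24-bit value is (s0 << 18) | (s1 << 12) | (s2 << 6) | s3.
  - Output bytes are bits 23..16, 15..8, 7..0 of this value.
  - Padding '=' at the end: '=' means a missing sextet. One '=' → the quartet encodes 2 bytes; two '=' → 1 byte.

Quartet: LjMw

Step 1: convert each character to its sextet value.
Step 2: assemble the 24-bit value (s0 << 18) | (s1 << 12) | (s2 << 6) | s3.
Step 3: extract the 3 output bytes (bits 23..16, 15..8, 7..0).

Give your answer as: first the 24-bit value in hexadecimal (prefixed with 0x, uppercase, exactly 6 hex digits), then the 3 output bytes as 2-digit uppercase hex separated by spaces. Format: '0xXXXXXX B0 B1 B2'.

Answer: 0x2E3330 2E 33 30

Derivation:
Sextets: L=11, j=35, M=12, w=48
24-bit: (11<<18) | (35<<12) | (12<<6) | 48
      = 0x2C0000 | 0x023000 | 0x000300 | 0x000030
      = 0x2E3330
Bytes: (v>>16)&0xFF=2E, (v>>8)&0xFF=33, v&0xFF=30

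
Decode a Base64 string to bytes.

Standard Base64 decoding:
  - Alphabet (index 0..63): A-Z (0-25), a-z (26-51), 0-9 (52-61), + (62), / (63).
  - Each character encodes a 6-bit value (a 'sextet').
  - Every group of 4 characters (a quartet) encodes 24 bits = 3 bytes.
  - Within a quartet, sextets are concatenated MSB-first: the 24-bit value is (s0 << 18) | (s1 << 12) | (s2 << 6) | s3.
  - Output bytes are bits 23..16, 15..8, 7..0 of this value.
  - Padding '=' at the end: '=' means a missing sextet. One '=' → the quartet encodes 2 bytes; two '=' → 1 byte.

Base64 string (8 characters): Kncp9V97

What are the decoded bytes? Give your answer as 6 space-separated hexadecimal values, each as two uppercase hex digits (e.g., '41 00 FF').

After char 0 ('K'=10): chars_in_quartet=1 acc=0xA bytes_emitted=0
After char 1 ('n'=39): chars_in_quartet=2 acc=0x2A7 bytes_emitted=0
After char 2 ('c'=28): chars_in_quartet=3 acc=0xA9DC bytes_emitted=0
After char 3 ('p'=41): chars_in_quartet=4 acc=0x2A7729 -> emit 2A 77 29, reset; bytes_emitted=3
After char 4 ('9'=61): chars_in_quartet=1 acc=0x3D bytes_emitted=3
After char 5 ('V'=21): chars_in_quartet=2 acc=0xF55 bytes_emitted=3
After char 6 ('9'=61): chars_in_quartet=3 acc=0x3D57D bytes_emitted=3
After char 7 ('7'=59): chars_in_quartet=4 acc=0xF55F7B -> emit F5 5F 7B, reset; bytes_emitted=6

Answer: 2A 77 29 F5 5F 7B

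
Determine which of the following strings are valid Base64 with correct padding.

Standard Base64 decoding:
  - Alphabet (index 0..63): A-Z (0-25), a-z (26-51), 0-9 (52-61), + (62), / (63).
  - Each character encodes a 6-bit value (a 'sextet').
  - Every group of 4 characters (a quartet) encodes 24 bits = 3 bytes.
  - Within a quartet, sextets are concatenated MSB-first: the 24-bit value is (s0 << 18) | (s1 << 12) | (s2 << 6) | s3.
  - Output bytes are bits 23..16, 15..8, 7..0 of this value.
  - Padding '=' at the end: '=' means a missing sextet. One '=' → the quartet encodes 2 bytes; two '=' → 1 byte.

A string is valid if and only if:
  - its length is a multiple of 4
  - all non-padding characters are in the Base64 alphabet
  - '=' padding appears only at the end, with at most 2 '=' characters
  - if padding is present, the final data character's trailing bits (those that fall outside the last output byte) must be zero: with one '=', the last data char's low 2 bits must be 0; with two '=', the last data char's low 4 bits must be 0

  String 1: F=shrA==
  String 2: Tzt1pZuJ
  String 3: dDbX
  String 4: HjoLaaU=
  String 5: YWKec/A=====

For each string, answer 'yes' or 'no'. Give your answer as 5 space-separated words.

Answer: no yes yes yes no

Derivation:
String 1: 'F=shrA==' → invalid (bad char(s): ['=']; '=' in middle)
String 2: 'Tzt1pZuJ' → valid
String 3: 'dDbX' → valid
String 4: 'HjoLaaU=' → valid
String 5: 'YWKec/A=====' → invalid (5 pad chars (max 2))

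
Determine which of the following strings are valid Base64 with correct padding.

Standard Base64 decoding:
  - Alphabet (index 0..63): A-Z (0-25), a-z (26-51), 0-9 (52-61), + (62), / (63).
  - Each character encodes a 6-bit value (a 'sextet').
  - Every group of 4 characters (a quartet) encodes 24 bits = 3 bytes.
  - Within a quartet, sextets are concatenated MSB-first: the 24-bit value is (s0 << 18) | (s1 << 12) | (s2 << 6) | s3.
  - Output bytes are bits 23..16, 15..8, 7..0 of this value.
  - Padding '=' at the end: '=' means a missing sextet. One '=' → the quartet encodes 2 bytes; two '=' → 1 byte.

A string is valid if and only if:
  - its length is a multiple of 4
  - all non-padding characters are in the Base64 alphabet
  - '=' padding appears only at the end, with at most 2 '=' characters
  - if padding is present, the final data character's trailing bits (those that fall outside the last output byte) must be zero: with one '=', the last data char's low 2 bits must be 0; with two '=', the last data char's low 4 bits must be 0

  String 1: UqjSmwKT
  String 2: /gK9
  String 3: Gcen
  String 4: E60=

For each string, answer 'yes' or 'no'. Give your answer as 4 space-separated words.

Answer: yes yes yes yes

Derivation:
String 1: 'UqjSmwKT' → valid
String 2: '/gK9' → valid
String 3: 'Gcen' → valid
String 4: 'E60=' → valid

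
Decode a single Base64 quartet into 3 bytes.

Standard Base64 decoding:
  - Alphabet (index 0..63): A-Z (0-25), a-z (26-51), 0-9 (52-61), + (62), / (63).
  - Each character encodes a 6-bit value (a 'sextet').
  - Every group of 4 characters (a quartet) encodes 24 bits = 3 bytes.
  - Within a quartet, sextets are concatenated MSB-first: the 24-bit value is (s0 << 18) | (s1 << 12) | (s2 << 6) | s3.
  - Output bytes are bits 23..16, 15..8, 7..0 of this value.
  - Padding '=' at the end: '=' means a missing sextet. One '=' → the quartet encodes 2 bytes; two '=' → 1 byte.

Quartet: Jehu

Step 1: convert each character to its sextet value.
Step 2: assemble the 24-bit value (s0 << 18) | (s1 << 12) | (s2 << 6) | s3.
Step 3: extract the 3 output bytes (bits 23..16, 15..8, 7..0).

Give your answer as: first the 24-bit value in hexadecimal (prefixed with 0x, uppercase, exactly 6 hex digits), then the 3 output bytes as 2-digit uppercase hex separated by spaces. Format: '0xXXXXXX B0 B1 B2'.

Sextets: J=9, e=30, h=33, u=46
24-bit: (9<<18) | (30<<12) | (33<<6) | 46
      = 0x240000 | 0x01E000 | 0x000840 | 0x00002E
      = 0x25E86E
Bytes: (v>>16)&0xFF=25, (v>>8)&0xFF=E8, v&0xFF=6E

Answer: 0x25E86E 25 E8 6E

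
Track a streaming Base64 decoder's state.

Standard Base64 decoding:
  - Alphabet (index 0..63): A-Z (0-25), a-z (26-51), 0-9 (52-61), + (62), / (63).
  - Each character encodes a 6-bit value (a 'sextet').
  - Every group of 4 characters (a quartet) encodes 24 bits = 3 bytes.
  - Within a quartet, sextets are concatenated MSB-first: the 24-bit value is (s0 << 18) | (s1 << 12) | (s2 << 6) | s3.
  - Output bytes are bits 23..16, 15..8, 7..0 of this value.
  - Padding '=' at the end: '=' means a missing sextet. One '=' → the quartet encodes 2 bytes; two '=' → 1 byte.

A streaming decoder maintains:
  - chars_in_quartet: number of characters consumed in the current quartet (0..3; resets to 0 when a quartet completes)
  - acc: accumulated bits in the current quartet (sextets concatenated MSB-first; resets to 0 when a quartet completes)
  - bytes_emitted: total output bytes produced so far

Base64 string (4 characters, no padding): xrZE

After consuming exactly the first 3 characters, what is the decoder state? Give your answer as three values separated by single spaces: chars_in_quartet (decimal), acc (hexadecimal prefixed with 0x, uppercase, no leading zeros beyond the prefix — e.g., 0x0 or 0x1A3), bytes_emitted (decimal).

Answer: 3 0x31AD9 0

Derivation:
After char 0 ('x'=49): chars_in_quartet=1 acc=0x31 bytes_emitted=0
After char 1 ('r'=43): chars_in_quartet=2 acc=0xC6B bytes_emitted=0
After char 2 ('Z'=25): chars_in_quartet=3 acc=0x31AD9 bytes_emitted=0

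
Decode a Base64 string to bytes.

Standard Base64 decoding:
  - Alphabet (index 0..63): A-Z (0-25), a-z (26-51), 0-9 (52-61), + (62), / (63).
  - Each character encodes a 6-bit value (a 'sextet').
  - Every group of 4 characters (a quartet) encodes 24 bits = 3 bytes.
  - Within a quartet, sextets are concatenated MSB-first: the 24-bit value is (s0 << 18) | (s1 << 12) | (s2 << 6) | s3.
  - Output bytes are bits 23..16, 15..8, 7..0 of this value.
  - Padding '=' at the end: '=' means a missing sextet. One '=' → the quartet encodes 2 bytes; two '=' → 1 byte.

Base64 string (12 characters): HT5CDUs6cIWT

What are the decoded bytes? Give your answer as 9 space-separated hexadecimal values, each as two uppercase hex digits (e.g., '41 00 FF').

Answer: 1D 3E 42 0D 4B 3A 70 85 93

Derivation:
After char 0 ('H'=7): chars_in_quartet=1 acc=0x7 bytes_emitted=0
After char 1 ('T'=19): chars_in_quartet=2 acc=0x1D3 bytes_emitted=0
After char 2 ('5'=57): chars_in_quartet=3 acc=0x74F9 bytes_emitted=0
After char 3 ('C'=2): chars_in_quartet=4 acc=0x1D3E42 -> emit 1D 3E 42, reset; bytes_emitted=3
After char 4 ('D'=3): chars_in_quartet=1 acc=0x3 bytes_emitted=3
After char 5 ('U'=20): chars_in_quartet=2 acc=0xD4 bytes_emitted=3
After char 6 ('s'=44): chars_in_quartet=3 acc=0x352C bytes_emitted=3
After char 7 ('6'=58): chars_in_quartet=4 acc=0xD4B3A -> emit 0D 4B 3A, reset; bytes_emitted=6
After char 8 ('c'=28): chars_in_quartet=1 acc=0x1C bytes_emitted=6
After char 9 ('I'=8): chars_in_quartet=2 acc=0x708 bytes_emitted=6
After char 10 ('W'=22): chars_in_quartet=3 acc=0x1C216 bytes_emitted=6
After char 11 ('T'=19): chars_in_quartet=4 acc=0x708593 -> emit 70 85 93, reset; bytes_emitted=9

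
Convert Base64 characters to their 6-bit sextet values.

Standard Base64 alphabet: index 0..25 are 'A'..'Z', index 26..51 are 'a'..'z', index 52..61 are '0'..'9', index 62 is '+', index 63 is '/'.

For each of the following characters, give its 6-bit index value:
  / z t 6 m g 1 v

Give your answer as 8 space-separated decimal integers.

Answer: 63 51 45 58 38 32 53 47

Derivation:
'/': index 63
'z': a..z range, 26 + ord('z') − ord('a') = 51
't': a..z range, 26 + ord('t') − ord('a') = 45
'6': 0..9 range, 52 + ord('6') − ord('0') = 58
'm': a..z range, 26 + ord('m') − ord('a') = 38
'g': a..z range, 26 + ord('g') − ord('a') = 32
'1': 0..9 range, 52 + ord('1') − ord('0') = 53
'v': a..z range, 26 + ord('v') − ord('a') = 47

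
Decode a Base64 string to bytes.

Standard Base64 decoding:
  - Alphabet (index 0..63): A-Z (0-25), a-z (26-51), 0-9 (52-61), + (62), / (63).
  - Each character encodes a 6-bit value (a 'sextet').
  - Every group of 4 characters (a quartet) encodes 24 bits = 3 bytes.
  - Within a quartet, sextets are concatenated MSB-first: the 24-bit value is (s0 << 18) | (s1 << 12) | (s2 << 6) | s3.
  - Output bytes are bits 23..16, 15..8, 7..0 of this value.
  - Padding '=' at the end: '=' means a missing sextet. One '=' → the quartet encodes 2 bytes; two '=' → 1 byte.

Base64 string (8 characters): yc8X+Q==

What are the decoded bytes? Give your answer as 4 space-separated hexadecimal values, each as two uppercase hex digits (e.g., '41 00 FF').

Answer: C9 CF 17 F9

Derivation:
After char 0 ('y'=50): chars_in_quartet=1 acc=0x32 bytes_emitted=0
After char 1 ('c'=28): chars_in_quartet=2 acc=0xC9C bytes_emitted=0
After char 2 ('8'=60): chars_in_quartet=3 acc=0x3273C bytes_emitted=0
After char 3 ('X'=23): chars_in_quartet=4 acc=0xC9CF17 -> emit C9 CF 17, reset; bytes_emitted=3
After char 4 ('+'=62): chars_in_quartet=1 acc=0x3E bytes_emitted=3
After char 5 ('Q'=16): chars_in_quartet=2 acc=0xF90 bytes_emitted=3
Padding '==': partial quartet acc=0xF90 -> emit F9; bytes_emitted=4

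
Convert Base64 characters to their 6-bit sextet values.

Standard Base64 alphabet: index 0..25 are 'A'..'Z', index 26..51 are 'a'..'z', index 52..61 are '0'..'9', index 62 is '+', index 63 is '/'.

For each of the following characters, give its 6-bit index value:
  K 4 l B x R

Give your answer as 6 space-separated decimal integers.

'K': A..Z range, ord('K') − ord('A') = 10
'4': 0..9 range, 52 + ord('4') − ord('0') = 56
'l': a..z range, 26 + ord('l') − ord('a') = 37
'B': A..Z range, ord('B') − ord('A') = 1
'x': a..z range, 26 + ord('x') − ord('a') = 49
'R': A..Z range, ord('R') − ord('A') = 17

Answer: 10 56 37 1 49 17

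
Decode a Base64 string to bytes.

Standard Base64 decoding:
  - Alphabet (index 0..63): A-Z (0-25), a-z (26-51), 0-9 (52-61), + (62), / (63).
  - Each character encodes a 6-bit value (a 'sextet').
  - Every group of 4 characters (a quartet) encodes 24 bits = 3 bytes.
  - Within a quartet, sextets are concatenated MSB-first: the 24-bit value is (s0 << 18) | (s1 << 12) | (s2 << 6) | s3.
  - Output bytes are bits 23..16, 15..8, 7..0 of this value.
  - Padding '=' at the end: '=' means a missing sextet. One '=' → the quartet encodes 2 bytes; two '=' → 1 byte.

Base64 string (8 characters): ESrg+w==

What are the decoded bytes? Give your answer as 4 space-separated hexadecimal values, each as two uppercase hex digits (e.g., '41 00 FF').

Answer: 11 2A E0 FB

Derivation:
After char 0 ('E'=4): chars_in_quartet=1 acc=0x4 bytes_emitted=0
After char 1 ('S'=18): chars_in_quartet=2 acc=0x112 bytes_emitted=0
After char 2 ('r'=43): chars_in_quartet=3 acc=0x44AB bytes_emitted=0
After char 3 ('g'=32): chars_in_quartet=4 acc=0x112AE0 -> emit 11 2A E0, reset; bytes_emitted=3
After char 4 ('+'=62): chars_in_quartet=1 acc=0x3E bytes_emitted=3
After char 5 ('w'=48): chars_in_quartet=2 acc=0xFB0 bytes_emitted=3
Padding '==': partial quartet acc=0xFB0 -> emit FB; bytes_emitted=4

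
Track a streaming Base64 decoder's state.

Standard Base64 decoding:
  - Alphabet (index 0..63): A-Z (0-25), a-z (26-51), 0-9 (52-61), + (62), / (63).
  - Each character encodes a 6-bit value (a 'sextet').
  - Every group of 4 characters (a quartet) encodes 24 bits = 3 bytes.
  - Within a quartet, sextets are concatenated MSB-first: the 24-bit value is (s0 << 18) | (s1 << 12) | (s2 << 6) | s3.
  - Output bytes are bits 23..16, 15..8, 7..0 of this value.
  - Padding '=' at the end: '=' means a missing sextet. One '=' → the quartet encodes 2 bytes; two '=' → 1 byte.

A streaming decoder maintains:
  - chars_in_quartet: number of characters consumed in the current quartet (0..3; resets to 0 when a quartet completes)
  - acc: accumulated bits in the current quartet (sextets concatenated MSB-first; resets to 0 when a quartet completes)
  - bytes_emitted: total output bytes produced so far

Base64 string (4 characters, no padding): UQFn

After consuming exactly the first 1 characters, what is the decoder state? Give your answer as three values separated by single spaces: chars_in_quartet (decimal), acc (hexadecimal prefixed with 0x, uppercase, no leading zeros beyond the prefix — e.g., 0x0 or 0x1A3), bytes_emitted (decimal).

Answer: 1 0x14 0

Derivation:
After char 0 ('U'=20): chars_in_quartet=1 acc=0x14 bytes_emitted=0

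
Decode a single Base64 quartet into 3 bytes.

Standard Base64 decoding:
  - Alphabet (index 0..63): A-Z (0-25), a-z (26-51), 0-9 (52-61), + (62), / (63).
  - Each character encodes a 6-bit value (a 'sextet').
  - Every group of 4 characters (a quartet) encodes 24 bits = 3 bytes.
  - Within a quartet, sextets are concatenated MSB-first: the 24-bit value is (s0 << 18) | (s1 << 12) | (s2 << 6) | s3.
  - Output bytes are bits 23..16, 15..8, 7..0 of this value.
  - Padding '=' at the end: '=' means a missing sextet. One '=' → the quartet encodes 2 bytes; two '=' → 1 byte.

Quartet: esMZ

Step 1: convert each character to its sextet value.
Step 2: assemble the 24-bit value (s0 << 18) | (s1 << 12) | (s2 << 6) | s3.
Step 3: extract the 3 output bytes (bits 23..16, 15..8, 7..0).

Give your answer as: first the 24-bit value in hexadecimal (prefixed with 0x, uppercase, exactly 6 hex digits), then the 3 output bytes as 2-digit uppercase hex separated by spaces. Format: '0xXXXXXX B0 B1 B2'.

Answer: 0x7AC319 7A C3 19

Derivation:
Sextets: e=30, s=44, M=12, Z=25
24-bit: (30<<18) | (44<<12) | (12<<6) | 25
      = 0x780000 | 0x02C000 | 0x000300 | 0x000019
      = 0x7AC319
Bytes: (v>>16)&0xFF=7A, (v>>8)&0xFF=C3, v&0xFF=19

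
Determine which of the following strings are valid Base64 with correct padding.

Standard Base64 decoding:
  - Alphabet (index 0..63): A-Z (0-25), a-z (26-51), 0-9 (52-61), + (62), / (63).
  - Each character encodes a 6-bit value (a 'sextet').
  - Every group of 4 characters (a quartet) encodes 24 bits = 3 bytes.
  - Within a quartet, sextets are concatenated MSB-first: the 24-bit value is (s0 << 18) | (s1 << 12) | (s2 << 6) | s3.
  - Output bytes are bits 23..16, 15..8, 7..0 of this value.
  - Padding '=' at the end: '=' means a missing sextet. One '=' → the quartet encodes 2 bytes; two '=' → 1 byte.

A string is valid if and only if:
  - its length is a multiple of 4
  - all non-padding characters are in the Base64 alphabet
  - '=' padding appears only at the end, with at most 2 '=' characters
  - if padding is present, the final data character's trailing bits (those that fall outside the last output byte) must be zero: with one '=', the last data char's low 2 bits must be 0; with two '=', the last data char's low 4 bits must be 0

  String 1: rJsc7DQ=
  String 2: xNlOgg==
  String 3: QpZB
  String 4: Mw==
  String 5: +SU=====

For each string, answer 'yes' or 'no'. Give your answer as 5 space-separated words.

String 1: 'rJsc7DQ=' → valid
String 2: 'xNlOgg==' → valid
String 3: 'QpZB' → valid
String 4: 'Mw==' → valid
String 5: '+SU=====' → invalid (5 pad chars (max 2))

Answer: yes yes yes yes no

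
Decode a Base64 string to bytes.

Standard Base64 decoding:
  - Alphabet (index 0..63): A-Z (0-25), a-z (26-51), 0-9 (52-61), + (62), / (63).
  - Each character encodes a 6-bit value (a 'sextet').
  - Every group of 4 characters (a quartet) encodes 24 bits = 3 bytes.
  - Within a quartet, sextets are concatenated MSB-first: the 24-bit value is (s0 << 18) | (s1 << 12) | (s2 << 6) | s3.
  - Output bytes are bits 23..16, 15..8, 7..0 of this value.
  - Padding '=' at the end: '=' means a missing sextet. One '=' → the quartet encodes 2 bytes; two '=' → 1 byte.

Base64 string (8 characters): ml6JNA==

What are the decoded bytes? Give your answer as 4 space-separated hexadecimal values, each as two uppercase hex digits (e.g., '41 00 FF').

Answer: 9A 5E 89 34

Derivation:
After char 0 ('m'=38): chars_in_quartet=1 acc=0x26 bytes_emitted=0
After char 1 ('l'=37): chars_in_quartet=2 acc=0x9A5 bytes_emitted=0
After char 2 ('6'=58): chars_in_quartet=3 acc=0x2697A bytes_emitted=0
After char 3 ('J'=9): chars_in_quartet=4 acc=0x9A5E89 -> emit 9A 5E 89, reset; bytes_emitted=3
After char 4 ('N'=13): chars_in_quartet=1 acc=0xD bytes_emitted=3
After char 5 ('A'=0): chars_in_quartet=2 acc=0x340 bytes_emitted=3
Padding '==': partial quartet acc=0x340 -> emit 34; bytes_emitted=4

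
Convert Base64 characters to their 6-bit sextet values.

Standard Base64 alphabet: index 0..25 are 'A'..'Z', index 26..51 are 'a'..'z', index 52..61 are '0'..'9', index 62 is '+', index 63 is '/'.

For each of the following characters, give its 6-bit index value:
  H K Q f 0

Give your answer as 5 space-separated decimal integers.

'H': A..Z range, ord('H') − ord('A') = 7
'K': A..Z range, ord('K') − ord('A') = 10
'Q': A..Z range, ord('Q') − ord('A') = 16
'f': a..z range, 26 + ord('f') − ord('a') = 31
'0': 0..9 range, 52 + ord('0') − ord('0') = 52

Answer: 7 10 16 31 52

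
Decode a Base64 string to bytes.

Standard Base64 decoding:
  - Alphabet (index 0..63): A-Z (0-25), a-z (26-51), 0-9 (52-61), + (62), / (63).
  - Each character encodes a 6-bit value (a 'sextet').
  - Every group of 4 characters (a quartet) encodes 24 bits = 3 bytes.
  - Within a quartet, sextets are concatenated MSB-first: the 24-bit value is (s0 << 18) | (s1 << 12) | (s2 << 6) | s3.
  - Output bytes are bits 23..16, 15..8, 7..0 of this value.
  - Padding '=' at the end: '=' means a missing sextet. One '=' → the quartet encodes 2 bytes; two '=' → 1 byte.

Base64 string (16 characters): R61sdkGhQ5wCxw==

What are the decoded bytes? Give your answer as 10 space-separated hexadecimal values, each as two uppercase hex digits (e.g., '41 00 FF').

After char 0 ('R'=17): chars_in_quartet=1 acc=0x11 bytes_emitted=0
After char 1 ('6'=58): chars_in_quartet=2 acc=0x47A bytes_emitted=0
After char 2 ('1'=53): chars_in_quartet=3 acc=0x11EB5 bytes_emitted=0
After char 3 ('s'=44): chars_in_quartet=4 acc=0x47AD6C -> emit 47 AD 6C, reset; bytes_emitted=3
After char 4 ('d'=29): chars_in_quartet=1 acc=0x1D bytes_emitted=3
After char 5 ('k'=36): chars_in_quartet=2 acc=0x764 bytes_emitted=3
After char 6 ('G'=6): chars_in_quartet=3 acc=0x1D906 bytes_emitted=3
After char 7 ('h'=33): chars_in_quartet=4 acc=0x7641A1 -> emit 76 41 A1, reset; bytes_emitted=6
After char 8 ('Q'=16): chars_in_quartet=1 acc=0x10 bytes_emitted=6
After char 9 ('5'=57): chars_in_quartet=2 acc=0x439 bytes_emitted=6
After char 10 ('w'=48): chars_in_quartet=3 acc=0x10E70 bytes_emitted=6
After char 11 ('C'=2): chars_in_quartet=4 acc=0x439C02 -> emit 43 9C 02, reset; bytes_emitted=9
After char 12 ('x'=49): chars_in_quartet=1 acc=0x31 bytes_emitted=9
After char 13 ('w'=48): chars_in_quartet=2 acc=0xC70 bytes_emitted=9
Padding '==': partial quartet acc=0xC70 -> emit C7; bytes_emitted=10

Answer: 47 AD 6C 76 41 A1 43 9C 02 C7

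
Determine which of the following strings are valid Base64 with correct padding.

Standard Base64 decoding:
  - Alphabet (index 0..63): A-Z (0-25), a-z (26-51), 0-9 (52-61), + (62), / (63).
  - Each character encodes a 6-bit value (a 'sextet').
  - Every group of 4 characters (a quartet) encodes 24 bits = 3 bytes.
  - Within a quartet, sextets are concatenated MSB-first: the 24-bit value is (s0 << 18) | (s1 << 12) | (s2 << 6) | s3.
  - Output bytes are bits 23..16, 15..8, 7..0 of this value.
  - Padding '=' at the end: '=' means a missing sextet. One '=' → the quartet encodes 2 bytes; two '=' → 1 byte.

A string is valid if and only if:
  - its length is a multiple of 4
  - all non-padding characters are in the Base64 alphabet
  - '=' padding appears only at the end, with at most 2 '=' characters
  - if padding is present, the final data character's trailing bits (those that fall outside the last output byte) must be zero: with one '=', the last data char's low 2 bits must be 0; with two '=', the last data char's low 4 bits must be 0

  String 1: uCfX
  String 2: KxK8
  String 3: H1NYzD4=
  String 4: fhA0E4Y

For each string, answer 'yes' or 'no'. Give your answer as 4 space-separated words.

String 1: 'uCfX' → valid
String 2: 'KxK8' → valid
String 3: 'H1NYzD4=' → valid
String 4: 'fhA0E4Y' → invalid (len=7 not mult of 4)

Answer: yes yes yes no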